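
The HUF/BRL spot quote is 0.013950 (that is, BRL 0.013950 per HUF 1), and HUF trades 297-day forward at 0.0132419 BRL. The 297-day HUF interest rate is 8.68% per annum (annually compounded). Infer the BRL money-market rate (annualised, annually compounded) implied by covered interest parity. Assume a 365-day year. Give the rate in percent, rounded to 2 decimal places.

1.94%

T = 297/365 years.
By CIP, F/S equals the BRL-to-HUF growth ratio: 0.0132419/0.01395 = 0.9492401.
The HUF side grows by (1 + 0.0868)^(297/365) = 1.0700767.
So the BRL growth factor = 1.0157597.
Annualise: 1.0157597^(365/297) − 1 = 0.019403 = 1.94%.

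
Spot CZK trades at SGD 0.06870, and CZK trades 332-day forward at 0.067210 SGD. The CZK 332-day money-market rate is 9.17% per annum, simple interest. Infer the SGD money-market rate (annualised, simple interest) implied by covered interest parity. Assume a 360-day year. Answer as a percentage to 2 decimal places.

6.62%

T = 332/360 years.
CIP gives F = S · g_SGD/g_CZK, so g_SGD/g_CZK = 0.06721/0.0687 = 0.9783115.
CZK growth factor: 1 + 0.0917×332/360 = 1.0845678.
So the SGD growth factor = 1.0610452.
(1.0610452 − 1)/T = 0.066194, i.e. 6.62%.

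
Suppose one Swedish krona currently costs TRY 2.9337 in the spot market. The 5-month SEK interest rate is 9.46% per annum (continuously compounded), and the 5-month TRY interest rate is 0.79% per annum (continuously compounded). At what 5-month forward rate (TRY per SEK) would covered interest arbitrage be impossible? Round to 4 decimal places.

T = 5/12 years.
TRY accumulates by e^(0.0079×5/12) = 1.0032971.
SEK growth factor: e^(0.0946×5/12) = 1.0402038.
CIP: F = S · (grow TRY)/(grow SEK) = 2.9337 × 1.0032971/1.0402038 = 2.829612 TRY per SEK.

2.8296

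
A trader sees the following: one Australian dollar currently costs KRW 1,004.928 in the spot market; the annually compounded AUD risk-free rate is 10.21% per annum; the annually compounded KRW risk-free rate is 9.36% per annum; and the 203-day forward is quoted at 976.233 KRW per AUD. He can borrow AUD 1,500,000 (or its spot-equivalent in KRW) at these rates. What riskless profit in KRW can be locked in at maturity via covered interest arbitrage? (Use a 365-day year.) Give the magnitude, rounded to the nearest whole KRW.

KRW 38,596,999

T = 203/365 years.
Route A — deposit AUD, sell forward: 1,500,000 × 1.055557310184 × 976.233 = KRW 1,545,704,819.39.
Route B — convert at spot, deposit KRW: 1,500,000 × 1004.928 × 1.05102177684 = KRW 1,584,301,818.23.
The quoted forward undervalues AUD, so borrow AUD, convert to KRW at spot, deposit the KRW at 9.36%, and buy AUD forward at 976.233 to cover the loan.
Profit = 1,584,301,818.23 − 1,545,704,819.39 = KRW 38,596,999.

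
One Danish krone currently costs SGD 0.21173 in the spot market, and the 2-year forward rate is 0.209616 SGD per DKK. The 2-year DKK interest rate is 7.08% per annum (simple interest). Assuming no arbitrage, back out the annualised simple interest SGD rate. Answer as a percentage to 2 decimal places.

T = 2 years.
By CIP, F/S equals the SGD-to-DKK growth ratio: 0.209616/0.21173 = 0.9900156.
DKK growth factor: 1 + 0.0708×2 = 1.141600.
So the SGD growth factor = 1.1302018.
(1.1302018 − 1)/T = 0.065101, i.e. 6.51%.

6.51%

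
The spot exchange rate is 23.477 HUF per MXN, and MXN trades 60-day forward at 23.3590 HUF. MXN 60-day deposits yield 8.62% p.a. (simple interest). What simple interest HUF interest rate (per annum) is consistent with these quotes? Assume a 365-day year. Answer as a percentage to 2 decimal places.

T = 60/365 years.
CIP gives F = S · g_HUF/g_MXN, so g_HUF/g_MXN = 23.359/23.477 = 0.9949738.
The MXN side grows by 1 + 0.0862×60/365 = 1.0141699.
So the HUF growth factor = 1.0090725.
(1.0090725 − 1)/T = 0.055191, i.e. 5.52%.

5.52%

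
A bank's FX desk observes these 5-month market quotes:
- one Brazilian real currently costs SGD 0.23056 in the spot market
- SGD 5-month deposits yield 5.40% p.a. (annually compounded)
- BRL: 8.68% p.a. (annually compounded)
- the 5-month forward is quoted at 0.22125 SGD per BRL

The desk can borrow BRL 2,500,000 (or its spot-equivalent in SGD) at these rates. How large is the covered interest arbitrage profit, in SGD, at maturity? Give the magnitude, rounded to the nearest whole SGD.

T = 5/12 years.
Route A — deposit BRL, sell forward: 2,500,000 × 1.03529078 × 0.22125 = SGD 572,645.21.
Route B — convert at spot, deposit SGD: 2,500,000 × 0.23056 × 1.02215539 = SGD 589,170.37.
The quoted forward undervalues BRL, so borrow BRL, convert to SGD at spot, deposit the SGD at 5.40%, and buy BRL forward at 0.22125 to cover the loan.
Profit = 589,170.37 − 572,645.21 = SGD 16,525.

SGD 16,525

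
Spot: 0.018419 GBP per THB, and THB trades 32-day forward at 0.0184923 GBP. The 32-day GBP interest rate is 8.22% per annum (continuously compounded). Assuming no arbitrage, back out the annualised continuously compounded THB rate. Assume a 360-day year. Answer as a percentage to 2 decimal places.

T = 32/360 years.
CIP gives F = S · g_GBP/g_THB, so g_GBP/g_THB = 0.0184923/0.018419 = 1.0039796.
The GBP side grows by e^(0.0822×32/360) = 1.0073334.
So the THB growth factor = 1.0033405.
Take logs: ln 1.0033405 / (32/360) = 0.037518, so 3.75%.

3.75%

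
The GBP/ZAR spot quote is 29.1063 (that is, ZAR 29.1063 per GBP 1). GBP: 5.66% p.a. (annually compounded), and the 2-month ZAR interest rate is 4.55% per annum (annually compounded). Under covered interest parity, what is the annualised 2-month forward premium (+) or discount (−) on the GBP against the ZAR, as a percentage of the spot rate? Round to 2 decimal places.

-1.06%

T = 2/12 years.
F = S · g_ZAR/g_GBP = 29.1063 × 1.0074434/1.0092183 = 29.0551111.
Annualised premium = (F − S)/S × (1/T) = (29.0551111 − 29.1063)/29.1063 ÷ (2/12) = -1.06%.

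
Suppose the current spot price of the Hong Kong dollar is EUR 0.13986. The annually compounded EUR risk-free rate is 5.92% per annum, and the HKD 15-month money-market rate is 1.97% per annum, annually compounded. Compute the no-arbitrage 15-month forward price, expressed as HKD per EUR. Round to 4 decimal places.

T = 15/12 years.
Growth of 1 EUR over T: (1 + 0.0592)^(15/12) = 1.0745397.
Growth of 1 HKD over T: (1 + 0.0197)^(15/12) = 1.0246853.
CIP: F = S · (grow EUR)/(grow HKD) = 0.13986 × 1.0745397/1.0246853 = 0.1466647 EUR per HKD.
Invert for HKD per EUR: 1 / 0.1466647 = 6.8183.

6.8183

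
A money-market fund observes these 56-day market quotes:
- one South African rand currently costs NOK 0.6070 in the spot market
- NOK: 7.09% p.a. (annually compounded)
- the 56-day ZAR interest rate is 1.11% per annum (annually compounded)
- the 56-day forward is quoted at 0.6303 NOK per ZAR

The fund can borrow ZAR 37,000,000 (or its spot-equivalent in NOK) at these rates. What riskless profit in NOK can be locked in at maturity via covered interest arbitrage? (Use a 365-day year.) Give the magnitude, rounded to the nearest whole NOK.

T = 56/365 years.
Keep in ZAR, deliver into the forward: 37,000,000·1.0016950663·0.6303 = NOK 23,360,630.81.
Swap to NOK now, deposit: 37,000,000·0.6070·1.0105649183 = NOK 22,696,277.50.
The quoted forward overvalues ZAR, so borrow NOK, buy ZAR at spot, deposit the ZAR at 1.11%, and sell the proceeds forward at 0.6303.
Arbitrage profit = |23,360,630.81 − 22,696,277.50| = NOK 664,353.

NOK 664,353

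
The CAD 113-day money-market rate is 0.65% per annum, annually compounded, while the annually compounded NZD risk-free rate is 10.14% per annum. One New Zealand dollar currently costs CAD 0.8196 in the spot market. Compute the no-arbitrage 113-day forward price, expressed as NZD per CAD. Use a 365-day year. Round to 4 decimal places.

T = 113/365 years.
CAD growth factor: (1 + 0.0065)^(113/365) = 1.0020078.
Growth of 1 NZD over T: (1 + 0.1014)^(113/365) = 1.0303523.
CIP: F = S · (grow CAD)/(grow NZD) = 0.8196 × 1.0020078/1.0303523 = 0.7970532 CAD per NZD.
Quoted the other way: 1/0.7970532 = 1.2546 NZD per CAD.

1.2546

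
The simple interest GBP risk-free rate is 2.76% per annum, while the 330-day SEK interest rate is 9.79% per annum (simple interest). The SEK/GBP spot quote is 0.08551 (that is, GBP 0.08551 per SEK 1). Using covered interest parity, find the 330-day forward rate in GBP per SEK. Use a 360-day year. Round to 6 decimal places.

0.080453

T = 330/360 years.
Growth of 1 GBP over T: 1 + 0.0276×330/360 = 1.025300.
SEK growth factor: 1 + 0.0979×330/360 = 1.0897417.
CIP: F = S · (grow GBP)/(grow SEK) = 0.08551 × 1.025300/1.0897417 = 0.08045338 GBP per SEK.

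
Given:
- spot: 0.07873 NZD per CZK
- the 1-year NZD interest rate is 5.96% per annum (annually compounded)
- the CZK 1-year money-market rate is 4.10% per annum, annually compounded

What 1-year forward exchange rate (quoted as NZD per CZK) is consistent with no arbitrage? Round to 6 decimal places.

T = 1 year.
NZD growth factor: (1 + 0.0596)^1 = 1.059600.
CZK accumulates by (1 + 0.0410)^1 = 1.041000.
CIP: F = S · (grow NZD)/(grow CZK) = 0.07873 × 1.059600/1.041000 = 0.08013670 NZD per CZK.

0.080137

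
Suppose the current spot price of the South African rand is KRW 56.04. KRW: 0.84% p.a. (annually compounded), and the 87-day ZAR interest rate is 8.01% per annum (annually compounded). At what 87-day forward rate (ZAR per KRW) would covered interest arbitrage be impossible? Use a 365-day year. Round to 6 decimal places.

T = 87/365 years.
KRW growth factor: (1 + 0.0084)^(87/365) = 1.0019958.
ZAR growth factor: (1 + 0.0801)^(87/365) = 1.0185359.
Forward (KRW per ZAR) = 56.04 × 1.0019958 / 1.0185359 = 55.12996.
Invert for ZAR per KRW: 1 / 55.12996 = 0.018139.

0.018139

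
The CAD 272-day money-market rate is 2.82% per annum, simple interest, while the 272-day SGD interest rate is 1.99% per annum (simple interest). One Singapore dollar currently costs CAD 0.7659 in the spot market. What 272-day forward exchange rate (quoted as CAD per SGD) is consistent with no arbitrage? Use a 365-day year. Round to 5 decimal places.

T = 272/365 years.
CAD accumulates by 1 + 0.0282×272/365 = 1.0210148.
SGD growth factor: 1 + 0.0199×272/365 = 1.0148296.
So F = 0.7659 × 1.0210148 / 1.0148296 = 0.7705680 (CAD/SGD).

0.77057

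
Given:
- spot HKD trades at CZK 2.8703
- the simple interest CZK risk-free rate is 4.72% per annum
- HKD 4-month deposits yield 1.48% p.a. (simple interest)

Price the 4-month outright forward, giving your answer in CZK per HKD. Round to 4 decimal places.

2.9011

T = 4/12 years.
CZK growth factor: 1 + 0.0472×4/12 = 1.0157333.
Growth of 1 HKD over T: 1 + 0.0148×4/12 = 1.0049333.
So F = 2.8703 × 1.0157333 / 1.0049333 = 2.901147 (CZK/HKD).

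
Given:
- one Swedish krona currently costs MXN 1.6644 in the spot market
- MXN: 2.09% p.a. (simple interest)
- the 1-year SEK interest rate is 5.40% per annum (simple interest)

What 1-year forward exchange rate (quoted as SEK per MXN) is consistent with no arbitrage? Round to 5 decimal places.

0.62030

T = 1 year.
MXN accumulates by 1 + 0.0209×1 = 1.020900.
SEK growth factor: 1 + 0.0540×1 = 1.054000.
CIP: F = S · (grow MXN)/(grow SEK) = 1.6644 × 1.020900/1.054000 = 1.612131 MXN per SEK.
Invert for SEK per MXN: 1 / 1.612131 = 0.62030.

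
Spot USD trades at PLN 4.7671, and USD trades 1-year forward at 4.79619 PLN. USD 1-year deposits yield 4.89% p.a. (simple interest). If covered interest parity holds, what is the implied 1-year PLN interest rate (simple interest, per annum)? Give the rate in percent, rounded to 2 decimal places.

5.53%

T = 1 year.
F/S = 4.79619/4.7671 = 1.0061022 = (growth of PLN) / (growth of USD).
USD growth factor: 1 + 0.0489×1 = 1.048900.
So the PLN growth factor = 1.0553006.
(1.0553006 − 1)/T = 0.055301, i.e. 5.53%.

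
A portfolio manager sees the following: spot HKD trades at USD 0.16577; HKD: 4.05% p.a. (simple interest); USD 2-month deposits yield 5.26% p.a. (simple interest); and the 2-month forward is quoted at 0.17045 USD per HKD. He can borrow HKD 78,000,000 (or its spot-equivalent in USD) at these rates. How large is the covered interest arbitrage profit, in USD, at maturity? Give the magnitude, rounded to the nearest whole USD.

USD 341,428

T = 2/12 years.
Invest the HKD and cover forward: 78,000,000 × 1.006750 × 0.17045 = USD 13,384,841.93.
Convert at spot and invest in USD: 78,000,000 × 0.16577 × 1.0087666667 = USD 13,043,413.53.
The quoted forward overvalues HKD, so borrow USD, buy HKD at spot, deposit the HKD at 4.05%, and sell the proceeds forward at 0.17045.
Arbitrage profit = |13,384,841.93 − 13,043,413.53| = USD 341,428.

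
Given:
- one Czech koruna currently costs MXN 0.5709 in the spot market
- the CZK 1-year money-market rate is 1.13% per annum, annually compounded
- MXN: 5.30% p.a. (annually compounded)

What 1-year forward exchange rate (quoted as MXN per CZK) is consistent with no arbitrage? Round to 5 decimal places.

0.59444

T = 1 year.
Growth of 1 MXN over T: (1 + 0.0530)^1 = 1.053000.
CZK accumulates by (1 + 0.0113)^1 = 1.011300.
CIP: F = S · (grow MXN)/(grow CZK) = 0.5709 × 1.053000/1.011300 = 0.5944405 MXN per CZK.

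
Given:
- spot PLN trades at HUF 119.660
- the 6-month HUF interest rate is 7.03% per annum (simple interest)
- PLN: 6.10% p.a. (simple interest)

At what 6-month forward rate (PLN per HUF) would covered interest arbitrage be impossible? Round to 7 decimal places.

T = 6/12 years.
HUF growth factor: 1 + 0.0703×6/12 = 1.035150.
PLN accumulates by 1 + 0.0610×6/12 = 1.030500.
Forward (HUF per PLN) = 119.66 × 1.035150 / 1.030500 = 120.2000.
Quoted the other way: 1/120.2000 = 0.0083195 PLN per HUF.

0.0083195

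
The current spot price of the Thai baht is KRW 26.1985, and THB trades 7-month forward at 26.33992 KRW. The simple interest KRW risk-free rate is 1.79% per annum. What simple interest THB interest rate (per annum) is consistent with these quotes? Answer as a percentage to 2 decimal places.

0.86%

T = 7/12 years.
By CIP, F/S equals the KRW-to-THB growth ratio: 26.33992/26.1985 = 1.0053980.
The KRW side grows by 1 + 0.0179×7/12 = 1.0104417.
So the THB growth factor = 1.0050166.
r = (1.0050166 − 1)/(7/12) = 0.008600 → 0.86%.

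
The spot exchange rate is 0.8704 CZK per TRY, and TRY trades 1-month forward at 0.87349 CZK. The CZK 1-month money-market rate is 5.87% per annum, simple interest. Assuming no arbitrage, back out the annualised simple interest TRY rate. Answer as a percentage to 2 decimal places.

T = 1/12 years.
By CIP, F/S equals the CZK-to-TRY growth ratio: 0.87349/0.8704 = 1.0035501.
CZK growth factor: 1 + 0.0587×1/12 = 1.0048917.
That pins the TRY growth at 1.0013369.
r = (1.0013369 − 1)/(1/12) = 0.016043 → 1.60%.

1.60%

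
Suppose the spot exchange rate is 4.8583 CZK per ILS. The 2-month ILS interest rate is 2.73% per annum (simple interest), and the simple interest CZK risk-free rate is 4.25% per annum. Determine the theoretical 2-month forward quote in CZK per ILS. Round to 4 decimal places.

T = 2/12 years.
Growth of 1 CZK over T: 1 + 0.0425×2/12 = 1.0070833.
ILS growth factor: 1 + 0.0273×2/12 = 1.004550.
Forward (CZK per ILS) = 4.8583 × 1.0070833 / 1.004550 = 4.870552.

4.8706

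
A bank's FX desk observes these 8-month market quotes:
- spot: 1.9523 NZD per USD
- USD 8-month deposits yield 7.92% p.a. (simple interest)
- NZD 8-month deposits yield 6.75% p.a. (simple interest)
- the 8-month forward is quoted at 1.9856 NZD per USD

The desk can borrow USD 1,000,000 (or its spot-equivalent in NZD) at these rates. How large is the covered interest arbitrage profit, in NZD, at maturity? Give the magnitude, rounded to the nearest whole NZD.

NZD 50,286

T = 8/12 years.
Keep in USD, deliver into the forward: 1,000,000·1.052800·1.9856 = NZD 2,090,439.68.
Swap to NZD now, deposit: 1,000,000·1.9523·1.045000 = NZD 2,040,153.50.
The quoted forward overvalues USD, so borrow NZD, buy USD at spot, deposit the USD at 7.92%, and sell the proceeds forward at 1.9856.
The gap between the two covered legs is NZD 50,286.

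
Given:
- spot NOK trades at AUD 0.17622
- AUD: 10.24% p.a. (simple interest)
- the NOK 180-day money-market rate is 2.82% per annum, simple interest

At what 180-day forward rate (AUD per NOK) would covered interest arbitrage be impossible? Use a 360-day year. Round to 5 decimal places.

T = 180/360 years.
AUD accumulates by 1 + 0.1024×180/360 = 1.051200.
NOK accumulates by 1 + 0.0282×180/360 = 1.014100.
So F = 0.17622 × 1.051200 / 1.014100 = 0.1826669 (AUD/NOK).

0.18267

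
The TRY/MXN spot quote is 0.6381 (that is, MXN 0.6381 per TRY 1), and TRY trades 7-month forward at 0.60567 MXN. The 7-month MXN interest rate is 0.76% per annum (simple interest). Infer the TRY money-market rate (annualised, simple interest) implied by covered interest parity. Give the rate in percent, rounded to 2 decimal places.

T = 7/12 years.
By CIP, F/S equals the MXN-to-TRY growth ratio: 0.60567/0.6381 = 0.9491772.
MXN growth factor: 1 + 0.0076×7/12 = 1.0044333.
That pins the TRY growth at 1.0582147.
(1.0582147 − 1)/T = 0.099797, i.e. 9.98%.

9.98%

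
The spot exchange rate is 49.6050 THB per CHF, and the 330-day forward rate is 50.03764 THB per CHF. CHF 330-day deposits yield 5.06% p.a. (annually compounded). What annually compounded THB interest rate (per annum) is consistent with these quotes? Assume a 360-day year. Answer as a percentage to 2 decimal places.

6.06%

T = 330/360 years.
CIP gives F = S · g_THB/g_CHF, so g_THB/g_CHF = 50.03764/49.605 = 1.0087217.
The CHF side grows by (1 + 0.0506)^(330/360) = 1.0462873.
So the THB growth factor = 1.0554127.
Annualise: 1.0554127^(360/330) − 1 = 0.060600 = 6.06%.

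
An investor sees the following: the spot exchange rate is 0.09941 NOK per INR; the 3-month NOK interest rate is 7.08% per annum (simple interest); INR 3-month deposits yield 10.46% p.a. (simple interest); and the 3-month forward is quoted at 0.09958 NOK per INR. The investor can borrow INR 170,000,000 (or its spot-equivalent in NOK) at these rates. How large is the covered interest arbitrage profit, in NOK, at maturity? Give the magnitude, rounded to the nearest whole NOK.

T = 3/12 years.
Keep in INR, deliver into the forward: 170,000,000·1.026150·0.09958 = NOK 17,371,282.89.
Swap to NOK now, deposit: 170,000,000·0.09941·1.017700 = NOK 17,198,824.69.
The quoted forward overvalues INR, so borrow NOK, buy INR at spot, deposit the INR at 10.46%, and sell the proceeds forward at 0.09958.
Profit = 17,371,282.89 − 17,198,824.69 = NOK 172,458.

NOK 172,458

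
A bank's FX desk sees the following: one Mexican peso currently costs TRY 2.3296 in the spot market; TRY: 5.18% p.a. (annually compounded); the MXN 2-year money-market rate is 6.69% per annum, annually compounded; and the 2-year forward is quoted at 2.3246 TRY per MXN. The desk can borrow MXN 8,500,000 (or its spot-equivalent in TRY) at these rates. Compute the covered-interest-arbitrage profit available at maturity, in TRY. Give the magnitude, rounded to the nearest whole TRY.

T = 2 years.
Keep in MXN, deliver into the forward: 8,500,000·1.13827561·2.3246 = TRY 22,491,301.61.
Swap to TRY now, deposit: 8,500,000·2.3296·1.10628324 = TRY 21,906,178.21.
The quoted forward overvalues MXN, so borrow TRY, buy MXN at spot, deposit the MXN at 6.69%, and sell the proceeds forward at 2.3246.
Arbitrage profit = |22,491,301.61 − 21,906,178.21| = TRY 585,123.

TRY 585,123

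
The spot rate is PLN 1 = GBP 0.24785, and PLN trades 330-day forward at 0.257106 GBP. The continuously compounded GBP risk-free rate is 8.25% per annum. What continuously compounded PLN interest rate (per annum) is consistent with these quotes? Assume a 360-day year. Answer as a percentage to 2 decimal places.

T = 330/360 years.
F/S = 0.257106/0.24785 = 1.0373452 = (growth of GBP) / (growth of PLN).
The GBP side grows by e^(0.0825×330/360) = 1.078558.
That pins the PLN growth at 1.0397291.
Take logs: ln 1.0397291 / (330/360) = 0.042502, so 4.25%.

4.25%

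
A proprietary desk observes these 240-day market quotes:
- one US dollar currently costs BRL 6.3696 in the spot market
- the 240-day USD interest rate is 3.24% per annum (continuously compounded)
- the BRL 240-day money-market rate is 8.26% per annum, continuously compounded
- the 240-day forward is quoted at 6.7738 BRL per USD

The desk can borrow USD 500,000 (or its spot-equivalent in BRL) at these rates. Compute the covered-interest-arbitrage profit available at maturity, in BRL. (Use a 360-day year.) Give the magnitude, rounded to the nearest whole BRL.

BRL 95,758

T = 240/360 years.
Keep in USD, deliver into the forward: 500,000·1.021834969·6.7738 = BRL 3,460,852.86.
Swap to BRL now, deposit: 500,000·6.3696·1.056611053 = BRL 3,365,094.88.
The quoted forward overvalues USD, so borrow BRL, buy USD at spot, deposit the USD at 3.24%, and sell the proceeds forward at 6.7738.
The gap between the two covered legs is BRL 95,758.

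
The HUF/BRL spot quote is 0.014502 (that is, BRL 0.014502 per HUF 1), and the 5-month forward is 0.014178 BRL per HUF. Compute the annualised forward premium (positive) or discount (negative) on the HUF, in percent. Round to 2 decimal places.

-5.36%

T = 5/12 years.
(F − S)/S = (0.014178 − 0.014502)/0.014502 = -0.0223417.
Annualise by dividing by T: -0.0223417 / (5/12) = -0.053620 → -5.36%.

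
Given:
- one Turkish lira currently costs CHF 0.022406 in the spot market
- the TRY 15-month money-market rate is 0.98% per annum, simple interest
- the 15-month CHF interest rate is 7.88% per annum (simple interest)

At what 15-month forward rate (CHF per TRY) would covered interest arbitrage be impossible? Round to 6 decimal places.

T = 15/12 years.
CHF accumulates by 1 + 0.0788×15/12 = 1.098500.
TRY growth factor: 1 + 0.0098×15/12 = 1.012250.
So F = 0.022406 × 1.098500 / 1.012250 = 0.02431513 (CHF/TRY).

0.024315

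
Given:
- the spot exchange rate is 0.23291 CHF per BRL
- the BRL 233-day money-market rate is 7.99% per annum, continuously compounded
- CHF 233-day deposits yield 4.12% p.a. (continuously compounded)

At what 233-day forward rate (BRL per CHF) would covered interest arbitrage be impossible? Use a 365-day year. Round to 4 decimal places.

4.4009

T = 233/365 years.
Growth of 1 CHF over T: e^(0.0412×233/365) = 1.0266492.
BRL accumulates by e^(0.0799×233/365) = 1.0523278.
CIP: F = S · (grow CHF)/(grow BRL) = 0.23291 × 1.0266492/1.0523278 = 0.2272266 CHF per BRL.
Invert for BRL per CHF: 1 / 0.2272266 = 4.4009.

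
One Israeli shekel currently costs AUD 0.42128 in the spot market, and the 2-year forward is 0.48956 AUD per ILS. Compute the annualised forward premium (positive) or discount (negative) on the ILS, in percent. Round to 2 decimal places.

+8.10%

T = 2 years.
ILS trades forward at +16.20775% vs spot over the period.
Annualise by dividing by T: 0.1620775 / 2 = 0.081039 → 8.10%.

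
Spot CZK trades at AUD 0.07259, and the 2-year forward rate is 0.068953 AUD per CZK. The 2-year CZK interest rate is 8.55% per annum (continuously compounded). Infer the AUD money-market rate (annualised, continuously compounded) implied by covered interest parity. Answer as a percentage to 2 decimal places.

T = 2 years.
CIP gives F = S · g_AUD/g_CZK, so g_AUD/g_CZK = 0.068953/0.07259 = 0.9498967.
CZK growth factor: e^(0.0855×2) = 1.1864907.
That pins the AUD growth at 1.1270436.
Take logs: ln 1.1270436 / 2 = 0.059799, so 5.98%.

5.98%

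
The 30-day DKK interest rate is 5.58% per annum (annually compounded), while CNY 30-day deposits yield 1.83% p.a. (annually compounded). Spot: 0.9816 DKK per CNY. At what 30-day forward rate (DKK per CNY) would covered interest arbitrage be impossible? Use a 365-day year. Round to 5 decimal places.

0.98452

T = 30/365 years.
DKK growth factor: (1 + 0.0558)^(30/365) = 1.0044729.
CNY accumulates by (1 + 0.0183)^(30/365) = 1.0014916.
CIP: F = S · (grow DKK)/(grow CNY) = 0.9816 × 1.0044729/1.0014916 = 0.9845221 DKK per CNY.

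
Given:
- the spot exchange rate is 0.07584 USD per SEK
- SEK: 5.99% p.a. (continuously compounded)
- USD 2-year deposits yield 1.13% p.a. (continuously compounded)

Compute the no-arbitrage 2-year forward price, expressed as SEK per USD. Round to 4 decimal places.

T = 2 years.
USD accumulates by e^(0.0113×2) = 1.02285731.
Growth of 1 SEK over T: e^(0.0599×2) = 1.12727137.
CIP: F = S · (grow USD)/(grow SEK) = 0.07584 × 1.02285731/1.12727137 = 0.068815283 USD per SEK.
Invert for SEK per USD: 1 / 0.068815283 = 14.5317.

14.5317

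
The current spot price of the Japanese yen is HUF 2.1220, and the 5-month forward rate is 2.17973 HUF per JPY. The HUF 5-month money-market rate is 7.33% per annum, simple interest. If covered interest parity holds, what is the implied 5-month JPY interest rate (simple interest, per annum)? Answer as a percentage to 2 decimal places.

0.78%

T = 5/12 years.
By CIP, F/S equals the HUF-to-JPY growth ratio: 2.17973/2.122 = 1.0272055.
HUF growth factor: 1 + 0.0733×5/12 = 1.0305417.
Hence g_JPY = 1.0032478.
r = (1.0032478 − 1)/(5/12) = 0.007795 → 0.78%.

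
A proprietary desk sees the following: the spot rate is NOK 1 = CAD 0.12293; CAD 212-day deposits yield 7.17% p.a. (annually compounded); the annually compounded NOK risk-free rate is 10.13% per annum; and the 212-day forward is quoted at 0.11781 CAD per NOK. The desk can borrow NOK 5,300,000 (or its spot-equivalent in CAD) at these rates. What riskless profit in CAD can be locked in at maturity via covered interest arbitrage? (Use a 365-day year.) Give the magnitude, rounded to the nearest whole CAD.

T = 212/365 years.
Keep in NOK, deliver into the forward: 5,300,000·1.0576445·0.11781 = CAD 660,385.82.
Swap to CAD now, deposit: 5,300,000·0.12293·1.04103946 = CAD 678,267.40.
The quoted forward undervalues NOK, so borrow NOK, convert to CAD at spot, deposit the CAD at 7.17%, and buy NOK forward at 0.11781 to cover the loan.
Profit = 678,267.40 − 660,385.82 = CAD 17,882.

CAD 17,882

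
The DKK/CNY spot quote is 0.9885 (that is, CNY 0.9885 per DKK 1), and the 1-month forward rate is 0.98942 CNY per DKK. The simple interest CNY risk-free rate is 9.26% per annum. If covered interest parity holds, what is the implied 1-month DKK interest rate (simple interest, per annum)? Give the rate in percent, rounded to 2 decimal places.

T = 1/12 years.
By CIP, F/S equals the CNY-to-DKK growth ratio: 0.98942/0.9885 = 1.0009307.
CNY growth factor: 1 + 0.0926×1/12 = 1.0077167.
That pins the DKK growth at 1.0067797.
r = (1.0067797 − 1)/(1/12) = 0.081356 → 8.14%.

8.14%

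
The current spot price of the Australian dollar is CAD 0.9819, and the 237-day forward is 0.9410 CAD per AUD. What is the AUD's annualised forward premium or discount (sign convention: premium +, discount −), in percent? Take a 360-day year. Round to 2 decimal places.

-6.33%

T = 237/360 years.
AUD trades forward at -4.16539% vs spot over the period.
Per annum: -0.0416539 / (237/360) = -0.063272 = -6.33%.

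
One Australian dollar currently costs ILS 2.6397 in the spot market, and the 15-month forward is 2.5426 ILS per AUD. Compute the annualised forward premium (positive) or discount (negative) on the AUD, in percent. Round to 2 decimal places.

-2.94%

T = 15/12 years.
(F − S)/S = (2.5426 − 2.6397)/2.6397 = -0.0367845.
×(1/T) gives -2.94% p.a.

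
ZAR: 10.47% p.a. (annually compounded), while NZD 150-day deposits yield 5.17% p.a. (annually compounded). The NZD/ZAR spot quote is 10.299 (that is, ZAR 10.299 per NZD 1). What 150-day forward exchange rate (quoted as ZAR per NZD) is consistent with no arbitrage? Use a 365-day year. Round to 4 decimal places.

T = 150/365 years.
ZAR accumulates by (1 + 0.1047)^(150/365) = 1.04176953.
NZD accumulates by (1 + 0.0517)^(150/365) = 1.02093163.
So F = 10.299 × 1.04176953 / 1.02093163 = 10.509210 (ZAR/NZD).

10.5092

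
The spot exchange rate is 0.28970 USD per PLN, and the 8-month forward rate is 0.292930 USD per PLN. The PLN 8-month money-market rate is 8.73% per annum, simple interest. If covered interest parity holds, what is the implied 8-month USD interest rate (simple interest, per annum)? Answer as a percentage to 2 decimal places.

T = 8/12 years.
By CIP, F/S equals the USD-to-PLN growth ratio: 0.29293/0.2897 = 1.0111495.
PLN growth factor: 1 + 0.0873×8/12 = 1.058200.
That pins the USD growth at 1.0699984.
(1.0699984 − 1)/T = 0.104998, i.e. 10.50%.

10.50%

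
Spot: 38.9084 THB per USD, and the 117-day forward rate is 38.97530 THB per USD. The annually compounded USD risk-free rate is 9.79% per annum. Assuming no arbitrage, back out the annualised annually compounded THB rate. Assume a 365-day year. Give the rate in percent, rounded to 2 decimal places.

T = 117/365 years.
By CIP, F/S equals the THB-to-USD growth ratio: 38.9753/38.9084 = 1.0017194.
The USD side grows by (1 + 0.0979)^(117/365) = 1.0303916.
So the THB growth factor = 1.0321633.
r = 1.0321633^(365/117) − 1 = 0.103800 → 10.38%.

10.38%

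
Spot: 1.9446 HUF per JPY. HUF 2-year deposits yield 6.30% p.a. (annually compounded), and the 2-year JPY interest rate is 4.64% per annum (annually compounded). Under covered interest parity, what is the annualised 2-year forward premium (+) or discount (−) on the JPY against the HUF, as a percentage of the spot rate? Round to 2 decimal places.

+1.60%

T = 2 years.
CIP forward (HUF per JPY) = 1.9446 × 1.129969/1.094953 = 2.0067872.
Annualised premium = (F − S)/S × (1/T) = (2.0067872 − 1.9446)/1.9446 ÷ 2 = 1.60%.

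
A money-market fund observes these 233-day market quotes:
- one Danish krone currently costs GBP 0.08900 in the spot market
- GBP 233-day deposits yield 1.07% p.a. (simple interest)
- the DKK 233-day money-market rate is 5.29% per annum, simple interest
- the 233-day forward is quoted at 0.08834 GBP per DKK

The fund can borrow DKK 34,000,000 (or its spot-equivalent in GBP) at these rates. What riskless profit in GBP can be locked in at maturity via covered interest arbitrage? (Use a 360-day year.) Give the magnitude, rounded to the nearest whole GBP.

T = 233/360 years.
Invest the DKK and cover forward: 34,000,000 × 1.034238056 × 0.08834 = GBP 3,106,396.06.
Convert at spot and invest in GBP: 34,000,000 × 0.08900 × 1.006925278 = GBP 3,046,955.89.
The quoted forward overvalues DKK, so borrow GBP, buy DKK at spot, deposit the DKK at 5.29%, and sell the proceeds forward at 0.08834.
The gap between the two covered legs is GBP 59,440.

GBP 59,440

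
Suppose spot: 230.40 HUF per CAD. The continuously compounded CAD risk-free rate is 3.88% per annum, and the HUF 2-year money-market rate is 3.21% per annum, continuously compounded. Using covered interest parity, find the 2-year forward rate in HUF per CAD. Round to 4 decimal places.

227.3332

T = 2 years.
Growth of 1 HUF over T: e^(0.0321×2) = 1.066305639.
CAD growth factor: e^(0.0388×2) = 1.080690296.
Forward (HUF per CAD) = 230.4 × 1.066305639 / 1.080690296 = 227.333233.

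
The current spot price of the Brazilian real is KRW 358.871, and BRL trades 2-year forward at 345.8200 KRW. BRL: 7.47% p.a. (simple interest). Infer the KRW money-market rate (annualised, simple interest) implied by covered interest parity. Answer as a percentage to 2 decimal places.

5.38%

T = 2 years.
CIP gives F = S · g_KRW/g_BRL, so g_KRW/g_BRL = 345.82/358.871 = 0.9636332.
The BRL side grows by 1 + 0.0747×2 = 1.149400.
So the KRW growth factor = 1.107600.
(1.107600 − 1)/T = 0.053800, i.e. 5.38%.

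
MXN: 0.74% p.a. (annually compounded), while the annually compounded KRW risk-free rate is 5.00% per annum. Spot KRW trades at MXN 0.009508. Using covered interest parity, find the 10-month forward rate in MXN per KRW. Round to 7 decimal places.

T = 10/12 years.
MXN growth factor: (1 + 0.0074)^(10/12) = 1.0061629.
Growth of 1 KRW over T: (1 + 0.0500)^(10/12) = 1.0414963.
So F = 0.009508 × 1.0061629 / 1.0414963 = 0.009185435 (MXN/KRW).

0.0091854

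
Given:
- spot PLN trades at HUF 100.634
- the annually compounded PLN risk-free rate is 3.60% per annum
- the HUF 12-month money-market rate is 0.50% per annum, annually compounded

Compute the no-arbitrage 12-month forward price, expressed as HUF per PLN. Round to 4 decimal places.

97.6228

T = 1 year.
HUF growth factor: (1 + 0.0050)^1 = 1.005000.
PLN accumulates by (1 + 0.0360)^1 = 1.036000.
CIP: F = S · (grow HUF)/(grow PLN) = 100.634 × 1.005000/1.036000 = 97.622751 HUF per PLN.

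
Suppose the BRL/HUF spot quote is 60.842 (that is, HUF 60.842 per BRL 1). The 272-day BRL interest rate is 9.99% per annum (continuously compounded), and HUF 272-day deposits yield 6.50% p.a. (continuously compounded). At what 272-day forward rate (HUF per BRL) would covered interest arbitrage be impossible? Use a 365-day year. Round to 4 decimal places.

T = 272/365 years.
HUF accumulates by e^(0.0650×272/365) = 1.04963067.
BRL accumulates by e^(0.0999×272/365) = 1.0772872.
CIP: F = S · (grow HUF)/(grow BRL) = 60.842 × 1.04963067/1.0772872 = 59.280041 HUF per BRL.

59.2800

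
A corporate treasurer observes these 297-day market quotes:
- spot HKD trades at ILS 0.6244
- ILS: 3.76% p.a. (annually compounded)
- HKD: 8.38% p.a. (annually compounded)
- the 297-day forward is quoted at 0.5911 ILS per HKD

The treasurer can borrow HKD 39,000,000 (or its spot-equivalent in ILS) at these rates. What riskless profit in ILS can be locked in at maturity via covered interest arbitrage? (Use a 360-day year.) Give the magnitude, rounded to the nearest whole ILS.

ILS 469,194

T = 297/360 years.
Invest the HKD and cover forward: 39,000,000 × 1.068643986 × 0.5911 = ILS 24,635,342.94.
Convert at spot and invest in ILS: 39,000,000 × 0.6244 × 1.0309194171 = ILS 25,104,537.28.
The quoted forward undervalues HKD, so borrow HKD, convert to ILS at spot, deposit the ILS at 3.76%, and buy HKD forward at 0.5911 to cover the loan.
Profit = 25,104,537.28 − 24,635,342.94 = ILS 469,194.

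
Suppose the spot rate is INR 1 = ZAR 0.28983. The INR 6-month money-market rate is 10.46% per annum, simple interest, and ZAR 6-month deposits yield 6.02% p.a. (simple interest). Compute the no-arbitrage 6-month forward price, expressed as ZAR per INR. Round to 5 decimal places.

0.28372

T = 6/12 years.
ZAR accumulates by 1 + 0.0602×6/12 = 1.030100.
INR accumulates by 1 + 0.1046×6/12 = 1.052300.
CIP: F = S · (grow ZAR)/(grow INR) = 0.28983 × 1.030100/1.052300 = 0.2837156 ZAR per INR.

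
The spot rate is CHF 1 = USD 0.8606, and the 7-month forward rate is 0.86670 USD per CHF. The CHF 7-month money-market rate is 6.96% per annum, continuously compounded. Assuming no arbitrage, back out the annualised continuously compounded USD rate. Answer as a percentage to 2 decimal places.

8.17%

T = 7/12 years.
F/S = 0.8667/0.8606 = 1.0070881 = (growth of USD) / (growth of CHF).
CHF growth factor: e^(0.0696×7/12) = 1.0414354.
That pins the USD growth at 1.0488172.
Take logs: ln 1.0488172 / (7/12) = 0.081708, so 8.17%.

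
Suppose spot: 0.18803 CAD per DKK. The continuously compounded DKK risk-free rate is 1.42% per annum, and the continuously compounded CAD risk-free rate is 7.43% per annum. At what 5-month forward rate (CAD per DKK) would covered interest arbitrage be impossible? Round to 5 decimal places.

0.19280

T = 5/12 years.
Growth of 1 CAD over T: e^(0.0743×5/12) = 1.0314425.
DKK growth factor: e^(0.0142×5/12) = 1.0059342.
CIP: F = S · (grow CAD)/(grow DKK) = 0.18803 × 1.0314425/1.0059342 = 0.1927980 CAD per DKK.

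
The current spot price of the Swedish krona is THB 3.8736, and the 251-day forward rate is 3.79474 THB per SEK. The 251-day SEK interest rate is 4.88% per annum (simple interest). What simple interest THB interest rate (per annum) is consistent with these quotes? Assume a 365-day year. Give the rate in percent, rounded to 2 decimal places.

T = 251/365 years.
By CIP, F/S equals the THB-to-SEK growth ratio: 3.79474/3.8736 = 0.9796417.
SEK growth factor: 1 + 0.0488×251/365 = 1.0335584.
So the THB growth factor = 1.0125169.
(1.0125169 − 1)/T = 0.018202, i.e. 1.82%.

1.82%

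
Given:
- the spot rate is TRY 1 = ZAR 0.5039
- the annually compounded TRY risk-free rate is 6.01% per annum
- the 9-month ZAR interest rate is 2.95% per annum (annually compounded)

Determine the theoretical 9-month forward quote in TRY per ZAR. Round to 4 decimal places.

2.0286

T = 9/12 years.
Growth of 1 ZAR over T: (1 + 0.0295)^(9/12) = 1.0220444.
Growth of 1 TRY over T: (1 + 0.0601)^(9/12) = 1.0447446.
Forward (ZAR per TRY) = 0.5039 × 1.0220444 / 1.0447446 = 0.4929513.
Invert for TRY per ZAR: 1 / 0.4929513 = 2.0286.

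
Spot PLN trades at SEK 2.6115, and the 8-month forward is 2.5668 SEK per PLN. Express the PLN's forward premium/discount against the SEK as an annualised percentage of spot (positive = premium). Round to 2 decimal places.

-2.57%

T = 8/12 years.
(F − S)/S = (2.5668 − 2.6115)/2.6115 = -0.0171166.
Per annum: -0.0171166 / (8/12) = -0.025675 = -2.57%.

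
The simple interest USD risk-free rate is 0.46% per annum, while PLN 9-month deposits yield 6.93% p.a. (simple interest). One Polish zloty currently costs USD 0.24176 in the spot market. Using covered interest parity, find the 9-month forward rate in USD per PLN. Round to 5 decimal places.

T = 9/12 years.
USD growth factor: 1 + 0.0046×9/12 = 1.003450.
PLN accumulates by 1 + 0.0693×9/12 = 1.051975.
CIP: F = S · (grow USD)/(grow PLN) = 0.24176 × 1.003450/1.051975 = 0.2306082 USD per PLN.

0.23061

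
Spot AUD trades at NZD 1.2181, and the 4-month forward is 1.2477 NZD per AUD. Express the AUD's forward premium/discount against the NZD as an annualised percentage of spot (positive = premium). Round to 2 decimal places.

T = 4/12 years.
Period premium: (1.2477 − 1.2181)/1.2181 = 0.0243001.
Per annum: 0.0243001 / (4/12) = 0.072900 = 7.29%.

+7.29%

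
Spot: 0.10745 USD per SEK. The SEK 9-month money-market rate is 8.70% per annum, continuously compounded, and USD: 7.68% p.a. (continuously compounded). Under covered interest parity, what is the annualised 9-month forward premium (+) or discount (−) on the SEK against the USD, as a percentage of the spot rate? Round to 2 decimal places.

-1.02%

T = 9/12 years.
CIP forward (USD per SEK) = 0.10745 × 1.0592912/1.0674258 = 0.10663115.
(F − S)/S ÷ T = (0.10663115 − 0.10745)/0.10745/(9/12) = -0.010161 → -1.02%.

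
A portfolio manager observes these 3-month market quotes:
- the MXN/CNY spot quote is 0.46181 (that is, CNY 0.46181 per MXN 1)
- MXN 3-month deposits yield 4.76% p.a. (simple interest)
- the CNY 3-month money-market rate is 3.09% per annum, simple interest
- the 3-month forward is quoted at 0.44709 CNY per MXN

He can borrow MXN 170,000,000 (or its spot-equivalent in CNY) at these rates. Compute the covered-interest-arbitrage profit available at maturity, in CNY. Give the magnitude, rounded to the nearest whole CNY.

CNY 2,204,409

T = 3/12 years.
Route A — deposit MXN, sell forward: 170,000,000 × 1.011900 × 0.44709 = CNY 76,909,763.07.
Route B — convert at spot, deposit CNY: 170,000,000 × 0.46181 × 1.007725 = CNY 79,114,171.98.
The quoted forward undervalues MXN, so borrow MXN, convert to CNY at spot, deposit the CNY at 3.09%, and buy MXN forward at 0.44709 to cover the loan.
Arbitrage profit = |76,909,763.07 − 79,114,171.98| = CNY 2,204,409.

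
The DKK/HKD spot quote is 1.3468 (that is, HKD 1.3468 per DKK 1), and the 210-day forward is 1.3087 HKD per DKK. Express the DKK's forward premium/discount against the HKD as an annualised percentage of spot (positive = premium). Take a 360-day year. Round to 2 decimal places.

T = 210/360 years.
Period premium: (1.3087 − 1.3468)/1.3468 = -0.0282893.
×(1/T) gives -4.85% p.a.

-4.85%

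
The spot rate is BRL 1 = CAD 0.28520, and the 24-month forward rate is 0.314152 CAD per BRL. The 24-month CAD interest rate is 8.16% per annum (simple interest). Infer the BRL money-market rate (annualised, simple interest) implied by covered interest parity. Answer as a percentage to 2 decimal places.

T = 2 years.
By CIP, F/S equals the CAD-to-BRL growth ratio: 0.314152/0.2852 = 1.1015147.
CAD growth factor: 1 + 0.0816×2 = 1.163200.
Hence g_BRL = 1.0560004.
r = (1.0560004 − 1)/2 = 0.028000 → 2.80%.

2.80%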